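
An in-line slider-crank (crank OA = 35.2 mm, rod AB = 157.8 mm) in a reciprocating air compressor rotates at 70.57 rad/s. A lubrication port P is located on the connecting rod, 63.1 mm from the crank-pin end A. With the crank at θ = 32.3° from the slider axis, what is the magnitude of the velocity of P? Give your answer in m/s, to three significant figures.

1.90

ω = 70.57 rad/s.  Crank-pin speed |V_A| = rω = 2.4841 m/s, perpendicular to OA.
Rod angle: sinφ = −(r/L) sinθ ⇒ φ = -6.846°; ω_rod = −rω cosθ/√(L²−r²sin²θ) = -13.402 rad/s.
V_P = V_A + ω_rod × AP, with AP = 0.0631 m along the rod.
Components: V_Px = −rω sinθ − a·ω_rod·sinφ = -1.4282 m/s;  V_Py = rω cosθ + a·ω_rod·cosφ = +1.2601 m/s.
|V_P| = √(V_Px² + V_Py²) = 1.9046 m/s.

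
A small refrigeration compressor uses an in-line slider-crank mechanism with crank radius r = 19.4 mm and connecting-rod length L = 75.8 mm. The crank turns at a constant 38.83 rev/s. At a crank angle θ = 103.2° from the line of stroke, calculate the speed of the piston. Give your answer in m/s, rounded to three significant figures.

4.33

ω = 2π·38.8 = 244 rad/s
For an in-line slider-crank, x = r cosθ + √(L² − r² sin²θ), so v = −rω sinθ·[1 + r cosθ/√(L² − r² sin²θ)].
With r = 0.0194 m, L = 0.0758 m, θ = 103.2°: √(L² − r² sin²θ) = 0.073409 m.
v = −0.0194·244·0.97358·[1 + 0.0194·-0.22835/0.073409] = -4.33 m/s.
|v| = 4.33 m/s.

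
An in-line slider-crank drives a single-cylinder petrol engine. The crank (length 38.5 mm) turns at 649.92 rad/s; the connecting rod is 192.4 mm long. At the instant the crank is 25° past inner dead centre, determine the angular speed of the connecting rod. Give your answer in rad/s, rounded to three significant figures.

118

ω = 649.9 rad/s
The rod makes angle φ with the slider axis where L sinφ = r sinθ; differentiating, L cosφ·φ̇ = r ω cosθ.
L cosφ = √(L² − r² sin²θ) = 0.19171 m.
|ω_rod| = r ω |cosθ| / √(L² − r² sin²θ) = 0.0385·649.9·0.90631/0.19171 = 118.29 rad/s.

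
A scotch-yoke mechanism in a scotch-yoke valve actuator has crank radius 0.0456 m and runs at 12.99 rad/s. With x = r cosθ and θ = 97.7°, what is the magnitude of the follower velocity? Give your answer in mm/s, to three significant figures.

587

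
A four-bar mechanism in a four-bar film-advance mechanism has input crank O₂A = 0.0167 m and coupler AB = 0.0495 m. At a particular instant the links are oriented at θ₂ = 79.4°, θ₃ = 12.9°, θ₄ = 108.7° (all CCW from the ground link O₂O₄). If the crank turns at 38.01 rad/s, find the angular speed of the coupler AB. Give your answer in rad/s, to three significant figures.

6.31

ω₂ = 38.01 rad/s
Differentiating the loop-closure r₂e^{iθ₂}+r₃e^{iθ₃}=r₁+r₄e^{iθ₄} gives r₂ω₂e^{iθ₂}+r₃ω₃e^{iθ₃}=r₄ω₄e^{iθ₄}.
Eliminating the other unknown: ω₃ = r₂ω₂ sin(θ₄−θ₂) / [r₃ sin(θ₃−θ₄)].
Numerator sine = +0.48938; denominator sine = -0.99488.
Result = 0.0167·38.01·(+0.48938) / (0.0495·(-0.99488)) = -6.3079 rad/s; magnitude 6.3079 rad/s.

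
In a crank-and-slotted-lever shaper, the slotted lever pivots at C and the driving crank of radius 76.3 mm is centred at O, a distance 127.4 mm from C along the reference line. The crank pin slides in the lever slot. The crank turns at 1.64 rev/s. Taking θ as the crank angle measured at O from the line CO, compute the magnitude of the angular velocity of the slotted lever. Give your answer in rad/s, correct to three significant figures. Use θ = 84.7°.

2.90

ω = 10.3 rad/s (from 1.64 rev/s).
Crank pin A relative to C: A = (d + r cosθ, r sinθ); lever angle φ = atan2(r sinθ, d + r cosθ).
Differentiating tanφ: φ̇ = rω(d cosθ + r)/(d² + r² + 2dr cosθ).
d² + r² + 2dr cosθ = |CA|² = 0.0238482 m²;  d cosθ + r = +0.088068 m.
|ω_lever| = |0.0763·10.3·+0.088068| / 0.0238482 = 2.9034 rad/s.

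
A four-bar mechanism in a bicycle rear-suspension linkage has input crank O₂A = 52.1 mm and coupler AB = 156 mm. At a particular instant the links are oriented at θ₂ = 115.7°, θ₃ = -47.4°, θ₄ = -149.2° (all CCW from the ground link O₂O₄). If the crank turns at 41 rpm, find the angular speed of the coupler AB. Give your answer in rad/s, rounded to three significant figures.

ω₂ = 4.294 rad/s (from 41 rpm).
Differentiating the loop-closure r₂e^{iθ₂}+r₃e^{iθ₃}=r₁+r₄e^{iθ₄} gives r₂ω₂e^{iθ₂}+r₃ω₃e^{iθ₃}=r₄ω₄e^{iθ₄}.
Eliminating the other unknown: ω₃ = r₂ω₂ sin(θ₄−θ₂) / [r₃ sin(θ₃−θ₄)].
Numerator sine = +0.99604; denominator sine = +0.97887.
Result = 0.0521·4.294·(+0.99604) / (0.156·(+0.97887)) = +1.4591 rad/s; magnitude 1.4591 rad/s.

1.46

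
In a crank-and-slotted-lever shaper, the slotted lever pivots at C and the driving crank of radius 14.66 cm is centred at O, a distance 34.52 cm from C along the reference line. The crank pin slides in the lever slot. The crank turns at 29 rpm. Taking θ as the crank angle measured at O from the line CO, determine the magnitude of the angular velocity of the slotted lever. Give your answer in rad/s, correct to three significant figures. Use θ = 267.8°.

ω = 3.037 rad/s (from 29 rpm).
Crank pin A relative to C: A = (d + r cosθ, r sinθ); lever angle φ = atan2(r sinθ, d + r cosθ).
Differentiating tanφ: φ̇ = rω(d cosθ + r)/(d² + r² + 2dr cosθ).
d² + r² + 2dr cosθ = |CA|² = 0.136769 m²;  d cosθ + r = +0.13335 m.
|ω_lever| = |0.1466·3.037·+0.13335| / 0.136769 = 0.43407 rad/s.

0.434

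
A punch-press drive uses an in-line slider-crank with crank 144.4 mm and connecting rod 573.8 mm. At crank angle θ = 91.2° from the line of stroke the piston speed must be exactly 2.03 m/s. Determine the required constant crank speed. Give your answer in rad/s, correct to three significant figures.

14.1

For an in-line slider-crank, |v_piston| = rω|sinθ|·[1 + r cosθ/√(L² − r² sin²θ)].
With r = 0.1444 m, L = 0.5738 m, θ = 91.2°: the bracketed kinematic factor |dx/dθ| = 0.14358 m.
ω = v/|dx/dθ| = 2.03/0.14358 = 14.138 rad/s.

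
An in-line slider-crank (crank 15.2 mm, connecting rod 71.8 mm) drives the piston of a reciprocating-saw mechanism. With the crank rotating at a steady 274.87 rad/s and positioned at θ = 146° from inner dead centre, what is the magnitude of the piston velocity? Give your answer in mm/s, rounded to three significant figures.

ω = 274.9 rad/s
For an in-line slider-crank, x = r cosθ + √(L² − r² sin²θ), so v = −rω sinθ·[1 + r cosθ/√(L² − r² sin²θ)].
With r = 0.0152 m, L = 0.0718 m, θ = 146°: √(L² − r² sin²θ) = 0.071295 m.
v = −0.0152·274.9·0.55919·[1 + 0.0152·-0.82904/0.071295] = -1.9234 m/s.
|v| = 1.9234 m/s = 1923.4 mm/s.

1920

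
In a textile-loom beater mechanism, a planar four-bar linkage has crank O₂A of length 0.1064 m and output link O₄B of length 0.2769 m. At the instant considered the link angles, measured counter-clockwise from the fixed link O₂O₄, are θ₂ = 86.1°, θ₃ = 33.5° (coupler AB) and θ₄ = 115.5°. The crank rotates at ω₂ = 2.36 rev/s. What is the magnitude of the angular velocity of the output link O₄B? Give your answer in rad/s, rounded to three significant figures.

ω₂ = 14.83 rad/s (from 2.36 rev/s).
Differentiating the loop-closure r₂e^{iθ₂}+r₃e^{iθ₃}=r₁+r₄e^{iθ₄} gives r₂ω₂e^{iθ₂}+r₃ω₃e^{iθ₃}=r₄ω₄e^{iθ₄}.
Eliminating the other unknown: ω₄ = r₂ω₂ sin(θ₂−θ₃) / [r₄ sin(θ₄−θ₃)].
Numerator sine = +0.79441; denominator sine = +0.99027.
Result = 0.1064·14.83·(+0.79441) / (0.2769·(+0.99027)) = +4.5709 rad/s; magnitude 4.5709 rad/s.

4.57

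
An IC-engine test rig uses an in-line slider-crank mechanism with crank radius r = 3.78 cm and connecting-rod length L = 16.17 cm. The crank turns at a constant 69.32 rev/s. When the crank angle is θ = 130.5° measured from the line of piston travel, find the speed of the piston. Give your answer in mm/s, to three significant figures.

10600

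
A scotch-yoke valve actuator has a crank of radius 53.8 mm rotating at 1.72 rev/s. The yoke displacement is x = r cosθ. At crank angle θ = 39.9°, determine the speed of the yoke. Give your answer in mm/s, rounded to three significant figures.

373

ω = 10.81 rad/s (from 1.72 rev/s).
x = r cosθ ⇒ ẋ = −rω sinθ.
|v| = rω|sinθ| = 0.0538·10.81·|sin 39.9°| = 0.37295 m/s = 372.95 mm/s.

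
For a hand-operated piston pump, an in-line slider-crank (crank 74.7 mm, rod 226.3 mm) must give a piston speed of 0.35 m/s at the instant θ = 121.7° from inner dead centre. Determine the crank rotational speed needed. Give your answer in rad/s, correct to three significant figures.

For an in-line slider-crank, |v_piston| = rω|sinθ|·[1 + r cosθ/√(L² − r² sin²θ)].
With r = 0.0747 m, L = 0.2263 m, θ = 121.7°: the bracketed kinematic factor |dx/dθ| = 0.052069 m.
ω = v/|dx/dθ| = 0.35/0.052069 = 6.7218 rad/s.

6.72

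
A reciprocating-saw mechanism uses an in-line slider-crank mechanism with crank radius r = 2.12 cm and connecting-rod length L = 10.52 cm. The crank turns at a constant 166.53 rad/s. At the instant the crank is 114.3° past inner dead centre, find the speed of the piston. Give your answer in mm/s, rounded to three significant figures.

ω = 166.5 rad/s
For an in-line slider-crank, x = r cosθ + √(L² − r² sin²θ), so v = −rω sinθ·[1 + r cosθ/√(L² − r² sin²θ)].
With r = 0.0212 m, L = 0.1052 m, θ = 114.3°: √(L² − r² sin²θ) = 0.10341 m.
v = −0.0212·166.5·0.91140·[1 + 0.0212·-0.41151/0.10341] = -2.9462 m/s.
|v| = 2.9462 m/s = 2946.2 mm/s.

2950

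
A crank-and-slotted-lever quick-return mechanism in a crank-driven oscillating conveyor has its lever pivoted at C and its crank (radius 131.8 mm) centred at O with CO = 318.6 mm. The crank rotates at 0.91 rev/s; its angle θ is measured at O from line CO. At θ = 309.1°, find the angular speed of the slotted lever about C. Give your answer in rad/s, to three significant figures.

ω = 5.718 rad/s (from 0.91 rev/s).
Crank pin A relative to C: A = (d + r cosθ, r sinθ); lever angle φ = atan2(r sinθ, d + r cosθ).
Differentiating tanφ: φ̇ = rω(d cosθ + r)/(d² + r² + 2dr cosθ).
d² + r² + 2dr cosθ = |CA|² = 0.171843 m²;  d cosθ + r = +0.33273 m.
|ω_lever| = |0.1318·5.718·+0.33273| / 0.171843 = 1.4592 rad/s.

1.46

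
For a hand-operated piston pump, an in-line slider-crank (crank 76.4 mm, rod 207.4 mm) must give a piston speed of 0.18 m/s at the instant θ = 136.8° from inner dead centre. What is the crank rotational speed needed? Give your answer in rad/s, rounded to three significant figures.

4.76

For an in-line slider-crank, |v_piston| = rω|sinθ|·[1 + r cosθ/√(L² − r² sin²θ)].
With r = 0.0764 m, L = 0.2074 m, θ = 136.8°: the bracketed kinematic factor |dx/dθ| = 0.037786 m.
ω = v/|dx/dθ| = 0.18/0.037786 = 4.7636 rad/s.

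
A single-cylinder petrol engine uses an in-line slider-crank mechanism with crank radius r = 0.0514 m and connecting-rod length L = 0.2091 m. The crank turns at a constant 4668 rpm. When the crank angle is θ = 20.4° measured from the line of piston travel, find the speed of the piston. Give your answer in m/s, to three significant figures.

ω = 2π·4668/60 = 488.8 rad/s
For an in-line slider-crank, x = r cosθ + √(L² − r² sin²θ), so v = −rω sinθ·[1 + r cosθ/√(L² − r² sin²θ)].
With r = 0.0514 m, L = 0.2091 m, θ = 20.4°: √(L² − r² sin²θ) = 0.20833 m.
v = −0.0514·488.8·0.34857·[1 + 0.0514·0.93728/0.20833] = -10.784 m/s.
|v| = 10.784 m/s.

10.8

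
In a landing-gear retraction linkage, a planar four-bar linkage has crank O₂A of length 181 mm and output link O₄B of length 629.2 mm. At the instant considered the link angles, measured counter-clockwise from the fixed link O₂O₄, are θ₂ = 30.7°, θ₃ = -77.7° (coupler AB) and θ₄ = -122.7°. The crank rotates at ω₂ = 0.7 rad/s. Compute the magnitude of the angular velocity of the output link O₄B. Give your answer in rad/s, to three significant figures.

ω₂ = 0.7 rad/s
Differentiating the loop-closure r₂e^{iθ₂}+r₃e^{iθ₃}=r₁+r₄e^{iθ₄} gives r₂ω₂e^{iθ₂}+r₃ω₃e^{iθ₃}=r₄ω₄e^{iθ₄}.
Eliminating the other unknown: ω₄ = r₂ω₂ sin(θ₂−θ₃) / [r₄ sin(θ₄−θ₃)].
Numerator sine = +0.94888; denominator sine = -0.70711.
Result = 0.181·0.7·(+0.94888) / (0.6292·(-0.70711)) = -0.27022 rad/s; magnitude 0.27022 rad/s.

0.270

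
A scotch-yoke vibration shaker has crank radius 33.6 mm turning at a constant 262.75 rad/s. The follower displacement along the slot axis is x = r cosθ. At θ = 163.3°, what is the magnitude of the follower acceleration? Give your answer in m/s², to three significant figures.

ω = 262.8 rad/s
x = r cosθ ⇒ ẍ = −rω² cosθ (ω constant).
|a| = rω²|cosθ| = 0.0336·(262.8)²·|cos 163.3°| = 2221.8 m/s².

2220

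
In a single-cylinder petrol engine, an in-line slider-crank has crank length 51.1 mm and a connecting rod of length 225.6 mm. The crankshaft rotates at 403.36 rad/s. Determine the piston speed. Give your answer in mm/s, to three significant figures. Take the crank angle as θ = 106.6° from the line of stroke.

18400

ω = 403.4 rad/s
For an in-line slider-crank, x = r cosθ + √(L² − r² sin²θ), so v = −rω sinθ·[1 + r cosθ/√(L² − r² sin²θ)].
With r = 0.0511 m, L = 0.2256 m, θ = 106.6°: √(L² − r² sin²θ) = 0.22022 m.
v = −0.0511·403.4·0.95832·[1 + 0.0511·-0.28569/0.22022] = -18.443 m/s.
|v| = 18.443 m/s = 18443 mm/s.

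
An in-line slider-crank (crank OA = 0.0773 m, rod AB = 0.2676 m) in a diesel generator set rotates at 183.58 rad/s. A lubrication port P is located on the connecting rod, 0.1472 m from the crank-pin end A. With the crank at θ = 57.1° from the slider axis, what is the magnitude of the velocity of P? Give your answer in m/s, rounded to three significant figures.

ω = 183.6 rad/s.  Crank-pin speed |V_A| = rω = 14.191 m/s, perpendicular to OA.
Rod angle: sinφ = −(r/L) sinθ ⇒ φ = -14.036°; ω_rod = −rω cosθ/√(L²−r²sin²θ) = -29.691 rad/s.
V_P = V_A + ω_rod × AP, with AP = 0.1472 m along the rod.
Components: V_Px = −rω sinθ − a·ω_rod·sinφ = -12.975 m/s;  V_Py = rω cosθ + a·ω_rod·cosφ = +3.468 m/s.
|V_P| = √(V_Px² + V_Py²) = 13.43 m/s.

13.4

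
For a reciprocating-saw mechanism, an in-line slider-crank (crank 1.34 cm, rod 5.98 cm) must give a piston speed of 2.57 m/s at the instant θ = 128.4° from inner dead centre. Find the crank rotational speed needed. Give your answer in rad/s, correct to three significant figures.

285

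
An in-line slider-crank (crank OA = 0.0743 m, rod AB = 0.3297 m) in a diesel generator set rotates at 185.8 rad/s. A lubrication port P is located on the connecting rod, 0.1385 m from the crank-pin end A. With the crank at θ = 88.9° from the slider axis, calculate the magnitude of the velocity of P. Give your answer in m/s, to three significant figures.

13.8

ω = 185.8 rad/s.  Crank-pin speed |V_A| = rω = 13.805 m/s, perpendicular to OA.
Rod angle: sinφ = −(r/L) sinθ ⇒ φ = -13.021°; ω_rod = −rω cosθ/√(L²−r²sin²θ) = -0.82504 rad/s.
V_P = V_A + ω_rod × AP, with AP = 0.1385 m along the rod.
Components: V_Px = −rω sinθ − a·ω_rod·sinφ = -13.828 m/s;  V_Py = rω cosθ + a·ω_rod·cosφ = +0.15369 m/s.
|V_P| = √(V_Px² + V_Py²) = 13.829 m/s.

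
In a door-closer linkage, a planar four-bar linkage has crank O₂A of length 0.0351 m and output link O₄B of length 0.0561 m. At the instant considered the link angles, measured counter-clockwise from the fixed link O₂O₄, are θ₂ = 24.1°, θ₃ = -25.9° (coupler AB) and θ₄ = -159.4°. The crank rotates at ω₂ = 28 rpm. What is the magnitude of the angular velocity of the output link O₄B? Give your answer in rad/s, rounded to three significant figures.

1.94

ω₂ = 2.932 rad/s (from 28 rpm).
Differentiating the loop-closure r₂e^{iθ₂}+r₃e^{iθ₃}=r₁+r₄e^{iθ₄} gives r₂ω₂e^{iθ₂}+r₃ω₃e^{iθ₃}=r₄ω₄e^{iθ₄}.
Eliminating the other unknown: ω₄ = r₂ω₂ sin(θ₂−θ₃) / [r₄ sin(θ₄−θ₃)].
Numerator sine = +0.76604; denominator sine = -0.72537.
Result = 0.0351·2.932·(+0.76604) / (0.0561·(-0.72537)) = -1.9374 rad/s; magnitude 1.9374 rad/s.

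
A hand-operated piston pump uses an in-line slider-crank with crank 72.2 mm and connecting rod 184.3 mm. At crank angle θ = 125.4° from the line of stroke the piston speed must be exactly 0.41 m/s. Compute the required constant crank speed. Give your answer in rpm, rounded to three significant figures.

For an in-line slider-crank, |v_piston| = rω|sinθ|·[1 + r cosθ/√(L² − r² sin²θ)].
With r = 0.0722 m, L = 0.1843 m, θ = 125.4°: the bracketed kinematic factor |dx/dθ| = 0.044759 m.
ω = v/|dx/dθ| = 0.41/0.044759 = 9.1602 rad/s.
N = 60ω/(2π) = 87.474 rpm.

87.5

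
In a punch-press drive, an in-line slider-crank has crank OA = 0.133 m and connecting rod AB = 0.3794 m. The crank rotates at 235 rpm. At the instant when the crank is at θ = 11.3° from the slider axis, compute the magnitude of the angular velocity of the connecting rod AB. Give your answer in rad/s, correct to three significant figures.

ω = 24.61 rad/s (converted from 235 rpm).
The rod makes angle φ with the slider axis where L sinφ = r sinθ; differentiating, L cosφ·φ̇ = r ω cosθ.
L cosφ = √(L² − r² sin²θ) = 0.3785 m.
|ω_rod| = r ω |cosθ| / √(L² − r² sin²θ) = 0.133·24.61·0.98061/0.3785 = 8.4796 rad/s.

8.48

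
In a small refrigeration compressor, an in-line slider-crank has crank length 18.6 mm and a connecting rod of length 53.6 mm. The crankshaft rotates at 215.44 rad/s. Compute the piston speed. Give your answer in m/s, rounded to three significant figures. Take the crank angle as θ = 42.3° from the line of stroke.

3.41

ω = 215.4 rad/s
For an in-line slider-crank, x = r cosθ + √(L² − r² sin²θ), so v = −rω sinθ·[1 + r cosθ/√(L² − r² sin²θ)].
With r = 0.0186 m, L = 0.0536 m, θ = 42.3°: √(L² − r² sin²θ) = 0.052118 m.
v = −0.0186·215.4·0.67301·[1 + 0.0186·0.73963/0.052118] = -3.4088 m/s.
|v| = 3.4088 m/s.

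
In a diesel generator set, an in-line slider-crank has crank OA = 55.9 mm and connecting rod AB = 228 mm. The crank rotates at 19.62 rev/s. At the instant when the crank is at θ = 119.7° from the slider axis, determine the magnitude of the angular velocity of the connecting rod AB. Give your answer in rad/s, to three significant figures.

ω = 123.3 rad/s (converted from 19.62 rev/s).
The rod makes angle φ with the slider axis where L sinφ = r sinθ; differentiating, L cosφ·φ̇ = r ω cosθ.
L cosφ = √(L² − r² sin²θ) = 0.22277 m.
|ω_rod| = r ω |cosθ| / √(L² − r² sin²θ) = 0.0559·123.3·0.49546/0.22277 = 15.326 rad/s.

15.3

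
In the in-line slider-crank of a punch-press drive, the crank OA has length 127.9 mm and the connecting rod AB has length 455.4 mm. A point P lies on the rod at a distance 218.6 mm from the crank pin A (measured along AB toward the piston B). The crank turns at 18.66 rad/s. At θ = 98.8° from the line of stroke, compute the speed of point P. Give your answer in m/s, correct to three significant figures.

ω = 18.66 rad/s.  Crank-pin speed |V_A| = rω = 2.3866 m/s, perpendicular to OA.
Rod angle: sinφ = −(r/L) sinθ ⇒ φ = -16.114°; ω_rod = −rω cosθ/√(L²−r²sin²θ) = +0.83454 rad/s.
V_P = V_A + ω_rod × AP, with AP = 0.2186 m along the rod.
Components: V_Px = −rω sinθ − a·ω_rod·sinφ = -2.3079 m/s;  V_Py = rω cosθ + a·ω_rod·cosφ = -0.18986 m/s.
|V_P| = √(V_Px² + V_Py²) = 2.3157 m/s.

2.32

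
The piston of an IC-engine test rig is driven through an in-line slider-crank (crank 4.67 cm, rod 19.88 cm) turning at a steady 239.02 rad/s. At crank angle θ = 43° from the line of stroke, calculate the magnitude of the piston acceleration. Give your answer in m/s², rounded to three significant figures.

2000

ω = 239 rad/s
x(θ) = r cosθ + √(L² − r² sin²θ); with ω constant, a = ω²·d²x/dθ².
d²x/dθ² = −r cosθ − r²(cos2θ)/√u − r⁴ sin²2θ/(4u^{3/2}),  u = L² − r² sin²θ = 0.0385071 m².
Substituting r = 0.0467 m, L = 0.1988 m, θ = 43°: d²x/dθ² = -0.035086 m.
a = ω²·d²x/dθ² = (239)²·(-0.035086) = -2004.5 m/s²;  |a| = 2004.5 m/s².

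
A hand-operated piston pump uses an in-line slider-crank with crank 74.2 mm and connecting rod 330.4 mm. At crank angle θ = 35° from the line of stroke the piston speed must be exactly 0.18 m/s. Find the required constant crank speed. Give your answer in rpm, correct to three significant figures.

34.1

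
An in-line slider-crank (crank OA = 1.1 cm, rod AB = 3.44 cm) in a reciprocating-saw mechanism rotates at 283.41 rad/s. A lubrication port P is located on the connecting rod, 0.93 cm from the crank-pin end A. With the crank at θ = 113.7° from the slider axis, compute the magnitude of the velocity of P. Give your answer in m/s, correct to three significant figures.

ω = 283.4 rad/s.  Crank-pin speed |V_A| = rω = 3.1175 m/s, perpendicular to OA.
Rod angle: sinφ = −(r/L) sinθ ⇒ φ = -17.026°; ω_rod = −rω cosθ/√(L²−r²sin²θ) = +38.096 rad/s.
V_P = V_A + ω_rod × AP, with AP = 0.0093 m along the rod.
Components: V_Px = −rω sinθ − a·ω_rod·sinφ = -2.7509 m/s;  V_Py = rω cosθ + a·ω_rod·cosφ = -0.91431 m/s.
|V_P| = √(V_Px² + V_Py²) = 2.8988 m/s.

2.90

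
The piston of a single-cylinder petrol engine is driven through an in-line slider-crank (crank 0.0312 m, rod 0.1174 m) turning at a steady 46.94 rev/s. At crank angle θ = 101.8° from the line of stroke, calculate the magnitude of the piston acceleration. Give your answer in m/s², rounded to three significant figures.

ω = 2π·46.9 = 294.9 rad/s
x(θ) = r cosθ + √(L² − r² sin²θ); with ω constant, a = ω²·d²x/dθ².
d²x/dθ² = −r cosθ − r²(cos2θ)/√u − r⁴ sin²2θ/(4u^{3/2}),  u = L² − r² sin²θ = 0.01285 m².
Substituting r = 0.0312 m, L = 0.1174 m, θ = 101.8°: d²x/dθ² = +0.014223 m.
a = ω²·d²x/dθ² = (294.9)²·(+0.014223) = +1237.2 m/s²;  |a| = 1237.2 m/s².

1240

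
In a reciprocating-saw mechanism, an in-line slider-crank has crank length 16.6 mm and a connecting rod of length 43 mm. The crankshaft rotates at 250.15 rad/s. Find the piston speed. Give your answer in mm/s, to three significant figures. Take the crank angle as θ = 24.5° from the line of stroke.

2330

ω = 250.2 rad/s
For an in-line slider-crank, x = r cosθ + √(L² − r² sin²θ), so v = −rω sinθ·[1 + r cosθ/√(L² − r² sin²θ)].
With r = 0.0166 m, L = 0.043 m, θ = 24.5°: √(L² − r² sin²θ) = 0.042445 m.
v = −0.0166·250.2·0.41469·[1 + 0.0166·0.90996/0.042445] = -2.3348 m/s.
|v| = 2.3348 m/s = 2334.8 mm/s.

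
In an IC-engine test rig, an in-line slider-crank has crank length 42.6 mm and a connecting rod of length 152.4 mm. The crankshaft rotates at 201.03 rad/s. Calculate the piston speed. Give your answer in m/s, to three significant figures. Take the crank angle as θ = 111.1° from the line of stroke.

7.16

ω = 201 rad/s
For an in-line slider-crank, x = r cosθ + √(L² − r² sin²θ), so v = −rω sinθ·[1 + r cosθ/√(L² − r² sin²θ)].
With r = 0.0426 m, L = 0.1524 m, θ = 111.1°: √(L² − r² sin²θ) = 0.14713 m.
v = −0.0426·201·0.93295·[1 + 0.0426·-0.36000/0.14713] = -7.1569 m/s.
|v| = 7.1569 m/s.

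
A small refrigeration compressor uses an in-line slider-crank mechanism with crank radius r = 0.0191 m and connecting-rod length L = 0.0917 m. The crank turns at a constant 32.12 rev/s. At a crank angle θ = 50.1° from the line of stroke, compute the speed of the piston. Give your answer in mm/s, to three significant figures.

ω = 2π·32.1 = 201.8 rad/s
For an in-line slider-crank, x = r cosθ + √(L² − r² sin²θ), so v = −rω sinθ·[1 + r cosθ/√(L² − r² sin²θ)].
With r = 0.0191 m, L = 0.0917 m, θ = 50.1°: √(L² − r² sin²θ) = 0.090522 m.
v = −0.0191·201.8·0.76717·[1 + 0.0191·0.64145/0.090522] = -3.3574 m/s.
|v| = 3.3574 m/s = 3357.4 mm/s.

3360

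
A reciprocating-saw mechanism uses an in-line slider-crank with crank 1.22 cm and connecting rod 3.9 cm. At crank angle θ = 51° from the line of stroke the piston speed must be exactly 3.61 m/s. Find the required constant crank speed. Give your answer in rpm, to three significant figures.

For an in-line slider-crank, |v_piston| = rω|sinθ|·[1 + r cosθ/√(L² − r² sin²θ)].
With r = 0.0122 m, L = 0.039 m, θ = 51°: the bracketed kinematic factor |dx/dθ| = 0.011405 m.
ω = v/|dx/dθ| = 3.61/0.011405 = 316.52 rad/s.
N = 60ω/(2π) = 3022.5 rpm.

3020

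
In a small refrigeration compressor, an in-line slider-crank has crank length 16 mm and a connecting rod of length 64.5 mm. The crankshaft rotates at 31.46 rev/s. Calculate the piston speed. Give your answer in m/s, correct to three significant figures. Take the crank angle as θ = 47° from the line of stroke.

2.71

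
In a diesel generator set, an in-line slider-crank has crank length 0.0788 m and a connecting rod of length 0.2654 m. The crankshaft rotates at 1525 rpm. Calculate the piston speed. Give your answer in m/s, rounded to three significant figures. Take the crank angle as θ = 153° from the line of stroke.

4.19

ω = 2π·1525/60 = 159.7 rad/s
For an in-line slider-crank, x = r cosθ + √(L² − r² sin²θ), so v = −rω sinθ·[1 + r cosθ/√(L² − r² sin²θ)].
With r = 0.0788 m, L = 0.2654 m, θ = 153°: √(L² − r² sin²θ) = 0.26298 m.
v = −0.0788·159.7·0.45399·[1 + 0.0788·-0.89101/0.26298] = -4.1878 m/s.
|v| = 4.1878 m/s.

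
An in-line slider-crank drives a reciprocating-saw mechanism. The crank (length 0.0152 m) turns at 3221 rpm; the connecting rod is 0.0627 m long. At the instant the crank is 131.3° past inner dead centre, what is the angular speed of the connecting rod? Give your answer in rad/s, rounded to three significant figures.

ω = 337.3 rad/s (converted from 3221 rpm).
The rod makes angle φ with the slider axis where L sinφ = r sinθ; differentiating, L cosφ·φ̇ = r ω cosθ.
L cosφ = √(L² − r² sin²θ) = 0.061651 m.
|ω_rod| = r ω |cosθ| / √(L² − r² sin²θ) = 0.0152·337.3·0.66000/0.061651 = 54.886 rad/s.

54.9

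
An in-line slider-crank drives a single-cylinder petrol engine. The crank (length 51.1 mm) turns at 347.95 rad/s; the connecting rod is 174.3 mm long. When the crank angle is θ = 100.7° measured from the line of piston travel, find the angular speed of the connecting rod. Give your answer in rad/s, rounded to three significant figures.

ω = 347.9 rad/s
The rod makes angle φ with the slider axis where L sinφ = r sinθ; differentiating, L cosφ·φ̇ = r ω cosθ.
L cosφ = √(L² − r² sin²θ) = 0.16691 m.
|ω_rod| = r ω |cosθ| / √(L² − r² sin²θ) = 0.0511·347.9·0.18567/0.16691 = 19.778 rad/s.

19.8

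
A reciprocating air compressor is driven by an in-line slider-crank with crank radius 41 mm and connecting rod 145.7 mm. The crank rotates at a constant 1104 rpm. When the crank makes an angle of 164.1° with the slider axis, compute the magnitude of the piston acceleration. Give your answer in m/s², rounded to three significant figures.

395

ω = 2π·1104/60 = 115.6 rad/s
x(θ) = r cosθ + √(L² − r² sin²θ); with ω constant, a = ω²·d²x/dθ².
d²x/dθ² = −r cosθ − r²(cos2θ)/√u − r⁴ sin²2θ/(4u^{3/2}),  u = L² − r² sin²θ = 0.0211023 m².
Substituting r = 0.041 m, L = 0.1457 m, θ = 164.1°: d²x/dθ² = +0.029533 m.
a = ω²·d²x/dθ² = (115.6)²·(+0.029533) = +394.73 m/s²;  |a| = 394.73 m/s².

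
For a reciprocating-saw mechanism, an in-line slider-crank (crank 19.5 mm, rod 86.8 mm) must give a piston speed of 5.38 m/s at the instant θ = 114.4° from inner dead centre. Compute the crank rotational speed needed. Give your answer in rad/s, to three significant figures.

335

For an in-line slider-crank, |v_piston| = rω|sinθ|·[1 + r cosθ/√(L² − r² sin²θ)].
With r = 0.0195 m, L = 0.0868 m, θ = 114.4°: the bracketed kinematic factor |dx/dθ| = 0.016075 m.
ω = v/|dx/dθ| = 5.38/0.016075 = 334.69 rad/s.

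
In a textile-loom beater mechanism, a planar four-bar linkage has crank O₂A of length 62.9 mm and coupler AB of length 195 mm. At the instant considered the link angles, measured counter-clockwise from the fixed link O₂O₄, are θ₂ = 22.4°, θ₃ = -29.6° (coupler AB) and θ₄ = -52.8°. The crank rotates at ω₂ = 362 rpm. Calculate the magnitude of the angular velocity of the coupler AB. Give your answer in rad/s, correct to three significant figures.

ω₂ = 37.91 rad/s (from 362 rpm).
Differentiating the loop-closure r₂e^{iθ₂}+r₃e^{iθ₃}=r₁+r₄e^{iθ₄} gives r₂ω₂e^{iθ₂}+r₃ω₃e^{iθ₃}=r₄ω₄e^{iθ₄}.
Eliminating the other unknown: ω₃ = r₂ω₂ sin(θ₄−θ₂) / [r₃ sin(θ₃−θ₄)].
Numerator sine = -0.96682; denominator sine = +0.39394.
Result = 0.0629·37.91·(-0.96682) / (0.195·(+0.39394)) = -30.01 rad/s; magnitude 30.01 rad/s.

30.0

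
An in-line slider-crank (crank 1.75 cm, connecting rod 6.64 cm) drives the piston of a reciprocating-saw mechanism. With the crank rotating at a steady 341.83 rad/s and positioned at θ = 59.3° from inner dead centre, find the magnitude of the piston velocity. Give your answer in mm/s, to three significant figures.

5850

ω = 341.8 rad/s
For an in-line slider-crank, x = r cosθ + √(L² − r² sin²θ), so v = −rω sinθ·[1 + r cosθ/√(L² − r² sin²θ)].
With r = 0.0175 m, L = 0.0664 m, θ = 59.3°: √(L² − r² sin²θ) = 0.064673 m.
v = −0.0175·341.8·0.85985·[1 + 0.0175·0.51054/0.064673] = -5.8543 m/s.
|v| = 5.8543 m/s = 5854.3 mm/s.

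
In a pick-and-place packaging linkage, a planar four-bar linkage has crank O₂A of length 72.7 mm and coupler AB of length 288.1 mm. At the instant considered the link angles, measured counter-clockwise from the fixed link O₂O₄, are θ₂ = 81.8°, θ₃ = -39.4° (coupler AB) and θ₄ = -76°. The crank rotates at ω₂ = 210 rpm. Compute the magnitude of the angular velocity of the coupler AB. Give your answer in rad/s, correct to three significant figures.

3.52

ω₂ = 21.99 rad/s (from 210 rpm).
Differentiating the loop-closure r₂e^{iθ₂}+r₃e^{iθ₃}=r₁+r₄e^{iθ₄} gives r₂ω₂e^{iθ₂}+r₃ω₃e^{iθ₃}=r₄ω₄e^{iθ₄}.
Eliminating the other unknown: ω₃ = r₂ω₂ sin(θ₄−θ₂) / [r₃ sin(θ₃−θ₄)].
Numerator sine = -0.37784; denominator sine = +0.59622.
Result = 0.0727·21.99·(-0.37784) / (0.2881·(+0.59622)) = -3.5167 rad/s; magnitude 3.5167 rad/s.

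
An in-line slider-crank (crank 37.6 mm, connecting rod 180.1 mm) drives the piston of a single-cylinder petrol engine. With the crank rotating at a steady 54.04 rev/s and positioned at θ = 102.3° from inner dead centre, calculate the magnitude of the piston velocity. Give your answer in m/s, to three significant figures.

ω = 2π·54 = 339.5 rad/s
For an in-line slider-crank, x = r cosθ + √(L² − r² sin²θ), so v = −rω sinθ·[1 + r cosθ/√(L² − r² sin²θ)].
With r = 0.0376 m, L = 0.1801 m, θ = 102.3°: √(L² − r² sin²θ) = 0.17631 m.
v = −0.0376·339.5·0.97705·[1 + 0.0376·-0.21303/0.17631] = -11.907 m/s.
|v| = 11.907 m/s.

11.9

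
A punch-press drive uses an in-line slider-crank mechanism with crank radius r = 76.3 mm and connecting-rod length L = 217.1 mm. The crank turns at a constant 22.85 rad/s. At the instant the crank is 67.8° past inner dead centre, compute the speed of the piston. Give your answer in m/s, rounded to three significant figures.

ω = 22.85 rad/s
For an in-line slider-crank, x = r cosθ + √(L² − r² sin²θ), so v = −rω sinθ·[1 + r cosθ/√(L² − r² sin²θ)].
With r = 0.0763 m, L = 0.2171 m, θ = 67.8°: √(L² − r² sin²θ) = 0.20528 m.
v = −0.0763·22.85·0.92587·[1 + 0.0763·0.37784/0.20528] = -1.8409 m/s.
|v| = 1.8409 m/s.

1.84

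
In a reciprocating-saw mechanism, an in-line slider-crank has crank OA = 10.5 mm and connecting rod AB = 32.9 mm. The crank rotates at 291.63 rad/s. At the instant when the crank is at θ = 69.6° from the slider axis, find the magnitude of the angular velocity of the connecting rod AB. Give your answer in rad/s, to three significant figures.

34.0

ω = 291.6 rad/s
The rod makes angle φ with the slider axis where L sinφ = r sinθ; differentiating, L cosφ·φ̇ = r ω cosθ.
L cosφ = √(L² − r² sin²θ) = 0.031394 m.
|ω_rod| = r ω |cosθ| / √(L² − r² sin²θ) = 0.0105·291.6·0.34857/0.031394 = 34 rad/s.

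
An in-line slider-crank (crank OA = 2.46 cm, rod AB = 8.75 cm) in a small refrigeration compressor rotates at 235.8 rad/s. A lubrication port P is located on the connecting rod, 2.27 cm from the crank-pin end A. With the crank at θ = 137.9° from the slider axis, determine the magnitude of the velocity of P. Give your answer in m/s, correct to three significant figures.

4.86

ω = 235.8 rad/s.  Crank-pin speed |V_A| = rω = 5.8007 m/s, perpendicular to OA.
Rod angle: sinφ = −(r/L) sinθ ⇒ φ = -10.864°; ω_rod = −rω cosθ/√(L²−r²sin²θ) = +50.086 rad/s.
V_P = V_A + ω_rod × AP, with AP = 0.0227 m along the rod.
Components: V_Px = −rω sinθ − a·ω_rod·sinφ = -3.6746 m/s;  V_Py = rω cosθ + a·ω_rod·cosφ = -3.1874 m/s.
|V_P| = √(V_Px² + V_Py²) = 4.8644 m/s.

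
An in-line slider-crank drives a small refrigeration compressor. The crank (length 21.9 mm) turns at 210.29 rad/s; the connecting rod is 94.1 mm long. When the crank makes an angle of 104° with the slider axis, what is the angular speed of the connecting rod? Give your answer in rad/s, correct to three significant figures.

12.2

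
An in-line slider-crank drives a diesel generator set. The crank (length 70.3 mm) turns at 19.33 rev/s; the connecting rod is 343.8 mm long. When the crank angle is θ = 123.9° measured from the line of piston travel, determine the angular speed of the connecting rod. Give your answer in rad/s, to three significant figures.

ω = 121.5 rad/s (converted from 19.33 rev/s).
The rod makes angle φ with the slider axis where L sinφ = r sinθ; differentiating, L cosφ·φ̇ = r ω cosθ.
L cosφ = √(L² − r² sin²θ) = 0.33881 m.
|ω_rod| = r ω |cosθ| / √(L² − r² sin²θ) = 0.0703·121.5·0.55775/0.33881 = 14.055 rad/s.

14.1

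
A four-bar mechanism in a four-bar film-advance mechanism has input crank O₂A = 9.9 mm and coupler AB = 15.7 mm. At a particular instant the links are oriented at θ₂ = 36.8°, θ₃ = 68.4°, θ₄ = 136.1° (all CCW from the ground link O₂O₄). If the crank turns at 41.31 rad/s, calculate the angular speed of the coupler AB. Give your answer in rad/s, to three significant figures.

ω₂ = 41.31 rad/s
Differentiating the loop-closure r₂e^{iθ₂}+r₃e^{iθ₃}=r₁+r₄e^{iθ₄} gives r₂ω₂e^{iθ₂}+r₃ω₃e^{iθ₃}=r₄ω₄e^{iθ₄}.
Eliminating the other unknown: ω₃ = r₂ω₂ sin(θ₄−θ₂) / [r₃ sin(θ₃−θ₄)].
Numerator sine = +0.98686; denominator sine = -0.92521.
Result = 0.0099·41.31·(+0.98686) / (0.0157·(-0.92521)) = -27.785 rad/s; magnitude 27.785 rad/s.

27.8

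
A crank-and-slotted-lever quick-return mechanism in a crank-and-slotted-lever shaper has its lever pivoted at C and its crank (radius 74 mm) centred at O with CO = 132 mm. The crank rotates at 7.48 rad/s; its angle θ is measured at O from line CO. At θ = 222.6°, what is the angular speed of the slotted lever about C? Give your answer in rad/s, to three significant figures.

1.51

ω = 7.48 rad/s
Crank pin A relative to C: A = (d + r cosθ, r sinθ); lever angle φ = atan2(r sinθ, d + r cosθ).
Differentiating tanφ: φ̇ = rω(d cosθ + r)/(d² + r² + 2dr cosθ).
d² + r² + 2dr cosθ = |CA|² = 0.00851961 m²;  d cosθ + r = -0.023165 m.
|ω_lever| = |0.074·7.48·-0.023165| / 0.00851961 = 1.505 rad/s.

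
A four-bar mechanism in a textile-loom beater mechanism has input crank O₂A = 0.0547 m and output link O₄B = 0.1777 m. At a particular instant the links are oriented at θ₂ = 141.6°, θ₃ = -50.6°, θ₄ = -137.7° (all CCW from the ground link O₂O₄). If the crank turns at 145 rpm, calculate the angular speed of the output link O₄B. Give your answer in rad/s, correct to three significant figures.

ω₂ = 15.18 rad/s (from 145 rpm).
Differentiating the loop-closure r₂e^{iθ₂}+r₃e^{iθ₃}=r₁+r₄e^{iθ₄} gives r₂ω₂e^{iθ₂}+r₃ω₃e^{iθ₃}=r₄ω₄e^{iθ₄}.
Eliminating the other unknown: ω₄ = r₂ω₂ sin(θ₂−θ₃) / [r₄ sin(θ₄−θ₃)].
Numerator sine = -0.21132; denominator sine = -0.99872.
Result = 0.0547·15.18·(-0.21132) / (0.1777·(-0.99872)) = +0.98902 rad/s; magnitude 0.98902 rad/s.

0.989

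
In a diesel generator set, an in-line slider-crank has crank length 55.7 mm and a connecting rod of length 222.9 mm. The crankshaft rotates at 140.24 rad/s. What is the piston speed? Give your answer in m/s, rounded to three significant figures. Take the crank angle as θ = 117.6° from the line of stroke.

6.10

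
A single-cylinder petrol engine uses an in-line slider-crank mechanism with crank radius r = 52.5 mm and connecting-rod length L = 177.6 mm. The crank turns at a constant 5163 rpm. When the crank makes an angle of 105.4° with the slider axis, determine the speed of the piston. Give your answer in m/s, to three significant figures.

25.1

ω = 2π·5163/60 = 540.7 rad/s
For an in-line slider-crank, x = r cosθ + √(L² − r² sin²θ), so v = −rω sinθ·[1 + r cosθ/√(L² − r² sin²θ)].
With r = 0.0525 m, L = 0.1776 m, θ = 105.4°: √(L² − r² sin²θ) = 0.17023 m.
v = −0.0525·540.7·0.96410·[1 + 0.0525·-0.26556/0.17023] = -25.125 m/s.
|v| = 25.125 m/s.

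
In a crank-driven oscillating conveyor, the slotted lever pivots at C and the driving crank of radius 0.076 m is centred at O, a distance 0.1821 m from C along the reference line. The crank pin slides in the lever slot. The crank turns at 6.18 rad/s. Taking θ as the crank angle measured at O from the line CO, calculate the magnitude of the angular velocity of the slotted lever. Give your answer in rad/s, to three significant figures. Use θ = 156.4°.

ω = 6.18 rad/s
Crank pin A relative to C: A = (d + r cosθ, r sinθ); lever angle φ = atan2(r sinθ, d + r cosθ).
Differentiating tanφ: φ̇ = rω(d cosθ + r)/(d² + r² + 2dr cosθ).
d² + r² + 2dr cosθ = |CA|² = 0.0135722 m²;  d cosθ + r = -0.09087 m.
|ω_lever| = |0.076·6.18·-0.09087| / 0.0135722 = 3.1446 rad/s.

3.14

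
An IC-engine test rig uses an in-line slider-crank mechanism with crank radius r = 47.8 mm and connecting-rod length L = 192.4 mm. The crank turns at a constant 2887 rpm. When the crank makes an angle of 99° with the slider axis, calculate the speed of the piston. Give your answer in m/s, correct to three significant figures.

ω = 2π·2887/60 = 302.3 rad/s
For an in-line slider-crank, x = r cosθ + √(L² − r² sin²θ), so v = −rω sinθ·[1 + r cosθ/√(L² − r² sin²θ)].
With r = 0.0478 m, L = 0.1924 m, θ = 99°: √(L² − r² sin²θ) = 0.18652 m.
v = −0.0478·302.3·0.98769·[1 + 0.0478·-0.15643/0.18652] = -13.701 m/s.
|v| = 13.701 m/s.

13.7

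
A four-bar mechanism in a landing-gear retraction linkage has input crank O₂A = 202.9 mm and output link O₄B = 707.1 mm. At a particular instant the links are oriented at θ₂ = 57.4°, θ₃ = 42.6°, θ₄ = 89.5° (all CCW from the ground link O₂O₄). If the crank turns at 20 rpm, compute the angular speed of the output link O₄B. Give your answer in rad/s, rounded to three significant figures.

0.210

ω₂ = 2.094 rad/s (from 20 rpm).
Differentiating the loop-closure r₂e^{iθ₂}+r₃e^{iθ₃}=r₁+r₄e^{iθ₄} gives r₂ω₂e^{iθ₂}+r₃ω₃e^{iθ₃}=r₄ω₄e^{iθ₄}.
Eliminating the other unknown: ω₄ = r₂ω₂ sin(θ₂−θ₃) / [r₄ sin(θ₄−θ₃)].
Numerator sine = +0.25545; denominator sine = +0.73016.
Result = 0.2029·2.094·(+0.25545) / (0.7071·(+0.73016)) = +0.21025 rad/s; magnitude 0.21025 rad/s.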